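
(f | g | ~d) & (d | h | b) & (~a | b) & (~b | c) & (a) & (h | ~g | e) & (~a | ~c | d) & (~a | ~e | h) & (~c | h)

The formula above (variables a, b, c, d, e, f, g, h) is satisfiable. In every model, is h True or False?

True

Suppose h = 0.
(a) alone gives a = 1.
(b) alone gives b = 1.
(c) alone gives c = 1.
But (~c) is also a unit clause — contradiction.
So every satisfying assignment has h = True.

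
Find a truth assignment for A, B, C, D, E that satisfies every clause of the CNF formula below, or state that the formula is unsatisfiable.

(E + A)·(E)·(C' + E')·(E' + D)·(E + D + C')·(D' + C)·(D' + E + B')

(E) alone gives E = 1.
(C') alone gives C = 0.
(D) alone gives D = 1.
But (D') is also a unit clause — contradiction.

UNSATISFIABLE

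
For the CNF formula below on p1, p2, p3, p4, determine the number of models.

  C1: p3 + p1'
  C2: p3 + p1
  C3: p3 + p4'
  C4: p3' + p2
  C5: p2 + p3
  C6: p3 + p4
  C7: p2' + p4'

There are 2^4 = 16 truth assignments over (p1, p2, p3, p4).
Check each against the 7 clauses (columns in the order p1, p2, p3, p4):
  F F F F  ✗ fails (p3 + p1)
  F F F T  ✗ fails (p3 + p1)
  F F T F  ✗ fails (p3' + p2)
  F F T T  ✗ fails (p3' + p2)
  F T F F  ✗ fails (p3 + p1)
  F T F T  ✗ fails (p3 + p1)
  F T T F  ✓ satisfies all
  F T T T  ✗ fails (p2' + p4')
  T F F F  ✗ fails (p3 + p1')
  T F F T  ✗ fails (p3 + p1')
  T F T F  ✗ fails (p3' + p2)
  T F T T  ✗ fails (p3' + p2)
  T T F F  ✗ fails (p3 + p1')
  T T F T  ✗ fails (p3 + p1')
  T T T F  ✓ satisfies all
  T T T T  ✗ fails (p2' + p4')
2 of the 16 rows are models.

2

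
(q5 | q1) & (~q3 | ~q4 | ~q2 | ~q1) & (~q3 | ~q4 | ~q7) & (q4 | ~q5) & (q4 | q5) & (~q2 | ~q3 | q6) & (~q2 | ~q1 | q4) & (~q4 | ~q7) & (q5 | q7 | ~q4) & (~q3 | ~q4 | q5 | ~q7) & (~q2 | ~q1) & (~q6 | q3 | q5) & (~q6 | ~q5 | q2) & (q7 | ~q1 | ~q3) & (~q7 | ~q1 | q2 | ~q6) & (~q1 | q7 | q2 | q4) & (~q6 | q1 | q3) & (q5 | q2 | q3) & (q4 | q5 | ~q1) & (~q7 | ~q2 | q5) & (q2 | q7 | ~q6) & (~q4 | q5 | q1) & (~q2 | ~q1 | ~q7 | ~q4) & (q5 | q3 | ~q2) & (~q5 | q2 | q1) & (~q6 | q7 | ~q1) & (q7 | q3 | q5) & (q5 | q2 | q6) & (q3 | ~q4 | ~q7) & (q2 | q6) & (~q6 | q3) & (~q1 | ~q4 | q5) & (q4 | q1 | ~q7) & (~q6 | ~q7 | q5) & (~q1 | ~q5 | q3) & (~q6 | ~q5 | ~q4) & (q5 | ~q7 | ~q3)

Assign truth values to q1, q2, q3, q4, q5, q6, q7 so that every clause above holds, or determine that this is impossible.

Case q5 = 1:
The clause (q4) is unit, so q4 = 1.
The clause (~q7) is unit, so q7 = 0.
The clause (~q6) is unit, so q6 = 0.
The clause (q2) is unit, so q2 = 1.
The clause (~q3) is unit, so q3 = 0.
The clause (~q1) is unit, so q1 = 0.
Every clause now holds.

q1=0; q2=1; q3=0; q4=1; q5=1; q6=0; q7=0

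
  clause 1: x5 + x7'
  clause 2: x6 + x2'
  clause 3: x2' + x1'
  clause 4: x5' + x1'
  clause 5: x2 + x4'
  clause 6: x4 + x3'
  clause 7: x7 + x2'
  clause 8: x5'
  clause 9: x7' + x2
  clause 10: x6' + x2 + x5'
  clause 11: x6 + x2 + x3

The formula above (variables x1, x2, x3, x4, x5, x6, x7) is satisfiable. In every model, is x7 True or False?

False

Suppose x7 = 1.
Unit clause (x5) forces x5 = 1.
Now (x5') is unsatisfied and unit — conflict.
So every satisfying assignment has x7 = False.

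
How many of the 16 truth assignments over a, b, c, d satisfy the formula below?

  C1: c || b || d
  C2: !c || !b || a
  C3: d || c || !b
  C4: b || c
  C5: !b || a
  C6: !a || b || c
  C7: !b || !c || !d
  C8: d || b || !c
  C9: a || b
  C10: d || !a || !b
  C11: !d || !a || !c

1

There are 2^4 = 16 truth assignments over (a, b, c, d).
Split on d. With d = true, the clauses containing d are satisfied and !d drops from the rest; 1 of the 2^3 = 8 assignments to the other variables satisfy what remains.
With d = false, by the same count on the reduced clause set, 0 assignments work.
(One model: a=T, b=T, c=F, d=T.)
Total: 1 + 0 = 1.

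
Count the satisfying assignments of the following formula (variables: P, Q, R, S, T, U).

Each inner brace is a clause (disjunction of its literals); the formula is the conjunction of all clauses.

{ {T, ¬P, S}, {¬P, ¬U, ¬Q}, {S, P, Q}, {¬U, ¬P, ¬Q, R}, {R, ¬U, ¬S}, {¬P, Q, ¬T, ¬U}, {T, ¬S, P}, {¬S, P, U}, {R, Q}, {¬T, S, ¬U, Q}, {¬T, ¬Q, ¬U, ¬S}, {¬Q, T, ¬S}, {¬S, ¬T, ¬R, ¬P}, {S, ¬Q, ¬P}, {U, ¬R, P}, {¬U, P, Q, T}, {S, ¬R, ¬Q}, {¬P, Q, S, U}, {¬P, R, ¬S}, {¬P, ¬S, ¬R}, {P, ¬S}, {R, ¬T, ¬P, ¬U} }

There are 2^6 = 64 truth assignments over (P, Q, R, S, T, U).
Split on Q. With Q = True, the clauses containing Q are satisfied and ¬Q drops from the rest; 4 of the 2^5 = 32 assignments to the other variables satisfy what remains.
With Q = False, by the same count on the reduced clause set, 0 assignments work.
(One model: P=F, Q=T, R=F, S=F, T=F, U=F.)
Total: 4 + 0 = 4.

4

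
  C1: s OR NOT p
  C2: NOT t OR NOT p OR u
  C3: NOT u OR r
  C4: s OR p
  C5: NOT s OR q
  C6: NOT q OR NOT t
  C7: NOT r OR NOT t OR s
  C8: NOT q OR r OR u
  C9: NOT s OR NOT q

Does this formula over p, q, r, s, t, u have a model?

Suppose s = true.
The clause (q) is unit, so q = true.
Now (NOT q) is unsatisfied and unit — conflict.
That branch fails; take s = false instead.
The clause (NOT p) is unit, so p = false.
Now (p) is unsatisfied and unit — conflict.
Either choice for s ends in contradiction.
No assignment satisfies every clause.

No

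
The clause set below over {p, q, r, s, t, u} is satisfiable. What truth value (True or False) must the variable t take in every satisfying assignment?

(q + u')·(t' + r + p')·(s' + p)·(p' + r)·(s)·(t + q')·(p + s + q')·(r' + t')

Suppose t = 1.
Unit clause (s) forces s = 1.
Unit clause (p) forces p = 1.
Unit clause (r) forces r = 1.
But (r') is also a unit clause — contradiction.
So every satisfying assignment has t = False.

False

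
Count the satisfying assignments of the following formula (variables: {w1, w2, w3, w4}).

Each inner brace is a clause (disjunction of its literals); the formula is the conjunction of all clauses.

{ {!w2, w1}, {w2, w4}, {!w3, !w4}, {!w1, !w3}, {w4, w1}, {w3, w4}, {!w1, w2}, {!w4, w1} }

There are 2^4 = 16 truth assignments over (w1, w2, w3, w4).
Split on w1. With w1 = true, the clauses containing w1 are satisfied and !w1 drops from the rest; 1 of the 2^3 = 8 assignments to the other variables satisfy what remains.
With w1 = false, by the same count on the reduced clause set, 0 assignments work.
Total: 1 + 0 = 1.

1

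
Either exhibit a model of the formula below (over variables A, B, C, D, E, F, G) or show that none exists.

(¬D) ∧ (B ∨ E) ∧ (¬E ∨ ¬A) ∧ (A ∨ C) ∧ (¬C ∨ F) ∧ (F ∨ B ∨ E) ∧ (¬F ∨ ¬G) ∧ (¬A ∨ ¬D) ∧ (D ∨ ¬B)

A=False, B=False, C=True, D=False, E=True, F=True, G=False

From the singleton clause (¬D), D = False.
From the singleton clause (¬B), B = False.
From the singleton clause (E), E = True.
From the singleton clause (¬A), A = False.
From the singleton clause (C), C = True.
From the singleton clause (F), F = True.
From the singleton clause (¬G), G = False.
Every clause now holds.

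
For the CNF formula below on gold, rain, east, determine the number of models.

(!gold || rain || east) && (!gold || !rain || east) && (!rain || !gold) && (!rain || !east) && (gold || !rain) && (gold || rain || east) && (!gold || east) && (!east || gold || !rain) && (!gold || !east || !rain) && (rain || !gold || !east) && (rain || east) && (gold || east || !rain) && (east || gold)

There are 2^3 = 8 truth assignments over (gold, rain, east).
Split on east. With east = true, the clauses containing east are satisfied and !east drops from the rest; 1 of the 2^2 = 4 assignments to the other variables satisfy what remains.
With east = false, by the same count on the reduced clause set, 0 assignments work.
Total: 1 + 0 = 1.

1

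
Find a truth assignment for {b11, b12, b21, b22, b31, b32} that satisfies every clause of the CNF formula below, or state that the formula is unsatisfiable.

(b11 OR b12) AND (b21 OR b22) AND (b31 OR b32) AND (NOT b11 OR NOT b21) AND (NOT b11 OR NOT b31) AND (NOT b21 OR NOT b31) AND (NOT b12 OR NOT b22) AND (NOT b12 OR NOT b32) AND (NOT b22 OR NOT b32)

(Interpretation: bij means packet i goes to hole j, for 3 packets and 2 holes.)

UNSATISFIABLE

Try b11 = true.
(NOT b21) alone gives b21 = false.
(b22) alone gives b22 = true.
(NOT b31) alone gives b31 = false.
(b32) alone gives b32 = true.
That conflicts with the unit clause (NOT b32).
Backtrack on b11: now try b11 = false.
(b12) alone gives b12 = true.
(NOT b22) alone gives b22 = false.
(b21) alone gives b21 = true.
(NOT b31) alone gives b31 = false.
(b32) alone gives b32 = true.
That conflicts with the unit clause (NOT b32).
Neither b11 = true nor b11 = false works.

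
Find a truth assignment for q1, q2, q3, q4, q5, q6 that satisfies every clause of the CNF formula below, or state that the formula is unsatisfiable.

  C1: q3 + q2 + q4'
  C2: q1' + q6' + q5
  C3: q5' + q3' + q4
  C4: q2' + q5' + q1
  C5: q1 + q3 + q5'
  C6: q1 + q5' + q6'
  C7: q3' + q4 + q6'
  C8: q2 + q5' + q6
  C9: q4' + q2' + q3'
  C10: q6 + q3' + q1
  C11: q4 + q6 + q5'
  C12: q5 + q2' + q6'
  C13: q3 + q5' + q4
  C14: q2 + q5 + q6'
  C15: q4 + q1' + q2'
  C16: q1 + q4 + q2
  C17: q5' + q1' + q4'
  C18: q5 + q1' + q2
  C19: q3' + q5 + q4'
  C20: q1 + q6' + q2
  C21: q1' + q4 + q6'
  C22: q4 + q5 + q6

Suppose q3 = 0.
Suppose q2 = 1.
Suppose q5 = 0.
Unit clause (q6') forces q6 = 0.
Unit clause (q4) forces q4 = 1.
No clause remains; q1 is free.

q1 ↦ 0, q2 ↦ 1, q3 ↦ 0, q4 ↦ 1, q5 ↦ 0, q6 ↦ 0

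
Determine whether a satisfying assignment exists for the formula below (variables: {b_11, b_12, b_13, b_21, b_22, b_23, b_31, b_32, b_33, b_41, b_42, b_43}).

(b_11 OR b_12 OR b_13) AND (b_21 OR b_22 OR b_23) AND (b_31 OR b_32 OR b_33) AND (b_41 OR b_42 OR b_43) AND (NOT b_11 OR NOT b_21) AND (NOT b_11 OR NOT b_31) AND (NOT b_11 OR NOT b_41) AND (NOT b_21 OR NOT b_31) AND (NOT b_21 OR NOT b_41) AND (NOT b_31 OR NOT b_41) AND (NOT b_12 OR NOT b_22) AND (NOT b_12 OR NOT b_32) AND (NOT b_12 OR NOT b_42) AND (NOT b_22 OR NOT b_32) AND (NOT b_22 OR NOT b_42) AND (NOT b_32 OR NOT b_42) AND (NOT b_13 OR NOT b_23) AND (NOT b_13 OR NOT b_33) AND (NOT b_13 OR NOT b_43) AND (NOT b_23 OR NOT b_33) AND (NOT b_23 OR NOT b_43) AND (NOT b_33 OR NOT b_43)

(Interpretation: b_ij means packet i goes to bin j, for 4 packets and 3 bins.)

No, unsatisfiable

Suppose b_11 = false.
Suppose b_12 = true.
The clause (NOT b_22) is unit, so b_22 = false.
The clause (NOT b_32) is unit, so b_32 = false.
The clause (NOT b_42) is unit, so b_42 = false.
Suppose b_21 = true.
The clause (NOT b_31) is unit, so b_31 = false.
The clause (b_33) is unit, so b_33 = true.
The clause (NOT b_41) is unit, so b_41 = false.
The clause (b_43) is unit, so b_43 = true.
Now (NOT b_43) is unsatisfied and unit — conflict.
Undo b_21 and try b_21 = false.
The clause (b_23) is unit, so b_23 = true.
The clause (NOT b_13) is unit, so b_13 = false.
The clause (NOT b_33) is unit, so b_33 = false.
The clause (b_31) is unit, so b_31 = true.
The clause (NOT b_41) is unit, so b_41 = false.
The clause (b_43) is unit, so b_43 = true.
Now (NOT b_43) is unsatisfied and unit — conflict.
Both values of b_21 lead to a conflict.
Undo b_12 and try b_12 = false.
The clause (b_13) is unit, so b_13 = true.
The clause (NOT b_23) is unit, so b_23 = false.
The clause (NOT b_33) is unit, so b_33 = false.
The clause (NOT b_43) is unit, so b_43 = false.
Suppose b_21 = true.
The clause (NOT b_31) is unit, so b_31 = false.
The clause (b_32) is unit, so b_32 = true.
The clause (NOT b_41) is unit, so b_41 = false.
The clause (b_42) is unit, so b_42 = true.
Now (NOT b_42) is unsatisfied and unit — conflict.
Undo b_21 and try b_21 = false.
The clause (b_22) is unit, so b_22 = true.
The clause (NOT b_32) is unit, so b_32 = false.
The clause (b_31) is unit, so b_31 = true.
The clause (NOT b_41) is unit, so b_41 = false.
The clause (b_42) is unit, so b_42 = true.
Now (NOT b_42) is unsatisfied and unit — conflict.
Both values of b_21 lead to a conflict.
Both values of b_12 lead to a conflict.
Undo b_11 and try b_11 = true.
The clause (NOT b_21) is unit, so b_21 = false.
The clause (NOT b_31) is unit, so b_31 = false.
The clause (NOT b_41) is unit, so b_41 = false.
Suppose b_22 = true.
The clause (NOT b_12) is unit, so b_12 = false.
The clause (NOT b_32) is unit, so b_32 = false.
The clause (b_33) is unit, so b_33 = true.
The clause (NOT b_42) is unit, so b_42 = false.
The clause (b_43) is unit, so b_43 = true.
Now (NOT b_43) is unsatisfied and unit — conflict.
Undo b_22 and try b_22 = false.
The clause (b_23) is unit, so b_23 = true.
The clause (NOT b_13) is unit, so b_13 = false.
The clause (NOT b_33) is unit, so b_33 = false.
The clause (b_32) is unit, so b_32 = true.
The clause (NOT b_12) is unit, so b_12 = false.
The clause (NOT b_42) is unit, so b_42 = false.
The clause (b_43) is unit, so b_43 = true.
Now (NOT b_43) is unsatisfied and unit — conflict.
Both values of b_22 lead to a conflict.
Both values of b_11 lead to a conflict.
No assignment satisfies every clause.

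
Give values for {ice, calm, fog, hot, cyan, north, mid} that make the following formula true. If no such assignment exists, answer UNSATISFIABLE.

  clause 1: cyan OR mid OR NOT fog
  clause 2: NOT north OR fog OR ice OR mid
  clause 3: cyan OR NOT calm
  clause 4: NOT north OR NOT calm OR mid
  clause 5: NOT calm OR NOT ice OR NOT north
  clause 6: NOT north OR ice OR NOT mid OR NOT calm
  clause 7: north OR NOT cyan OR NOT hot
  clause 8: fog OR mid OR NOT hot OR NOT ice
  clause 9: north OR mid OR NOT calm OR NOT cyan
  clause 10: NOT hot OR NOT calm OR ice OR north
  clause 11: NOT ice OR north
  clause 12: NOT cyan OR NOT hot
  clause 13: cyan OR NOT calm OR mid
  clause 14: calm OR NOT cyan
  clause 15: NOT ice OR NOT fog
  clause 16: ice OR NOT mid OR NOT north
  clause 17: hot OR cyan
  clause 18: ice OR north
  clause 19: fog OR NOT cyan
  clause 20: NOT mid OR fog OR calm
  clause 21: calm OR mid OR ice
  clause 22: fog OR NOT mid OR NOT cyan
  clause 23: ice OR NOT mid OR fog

Case cyan = true:
The clause (NOT hot) is unit, so hot = false.
The clause (calm) is unit, so calm = true.
The clause (fog) is unit, so fog = true.
The clause (NOT ice) is unit, so ice = false.
The clause (north) is unit, so north = true.
The clause (mid) is unit, so mid = true.
Now (NOT mid) is unsatisfied and unit — conflict.
That branch fails; take cyan = false instead.
The clause (NOT calm) is unit, so calm = false.
The clause (hot) is unit, so hot = true.
Case mid = true:
The clause (fog) is unit, so fog = true.
The clause (NOT ice) is unit, so ice = false.
The clause (NOT north) is unit, so north = false.
Now (north) is unsatisfied and unit — conflict.
That branch fails; take mid = false instead.
The clause (NOT fog) is unit, so fog = false.
The clause (NOT ice) is unit, so ice = false.
Now (ice) is unsatisfied and unit — conflict.
Both values of mid lead to a conflict.
Both values of cyan lead to a conflict.

UNSATISFIABLE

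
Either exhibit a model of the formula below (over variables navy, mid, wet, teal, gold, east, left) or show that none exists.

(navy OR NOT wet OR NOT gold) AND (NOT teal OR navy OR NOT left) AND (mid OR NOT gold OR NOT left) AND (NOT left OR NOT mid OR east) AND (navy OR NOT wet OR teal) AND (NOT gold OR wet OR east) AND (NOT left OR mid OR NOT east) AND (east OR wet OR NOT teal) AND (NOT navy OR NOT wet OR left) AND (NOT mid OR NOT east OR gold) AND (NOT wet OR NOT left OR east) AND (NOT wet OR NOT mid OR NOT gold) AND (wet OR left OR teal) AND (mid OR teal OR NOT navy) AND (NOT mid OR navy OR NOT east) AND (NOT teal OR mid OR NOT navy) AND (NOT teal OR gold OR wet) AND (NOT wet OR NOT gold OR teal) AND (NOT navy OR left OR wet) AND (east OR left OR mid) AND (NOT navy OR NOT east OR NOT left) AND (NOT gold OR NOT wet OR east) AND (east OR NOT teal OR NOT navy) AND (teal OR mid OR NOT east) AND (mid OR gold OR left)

Case navy = false:
Case wet = false:
Case teal = true:
(NOT left) alone gives left = false.
(east) alone gives east = true.
(NOT mid) alone gives mid = false.
(gold) alone gives gold = true.
All clauses are satisfied.

navy ↦ false; mid ↦ false; wet ↦ false; teal ↦ true; gold ↦ true; east ↦ true; left ↦ false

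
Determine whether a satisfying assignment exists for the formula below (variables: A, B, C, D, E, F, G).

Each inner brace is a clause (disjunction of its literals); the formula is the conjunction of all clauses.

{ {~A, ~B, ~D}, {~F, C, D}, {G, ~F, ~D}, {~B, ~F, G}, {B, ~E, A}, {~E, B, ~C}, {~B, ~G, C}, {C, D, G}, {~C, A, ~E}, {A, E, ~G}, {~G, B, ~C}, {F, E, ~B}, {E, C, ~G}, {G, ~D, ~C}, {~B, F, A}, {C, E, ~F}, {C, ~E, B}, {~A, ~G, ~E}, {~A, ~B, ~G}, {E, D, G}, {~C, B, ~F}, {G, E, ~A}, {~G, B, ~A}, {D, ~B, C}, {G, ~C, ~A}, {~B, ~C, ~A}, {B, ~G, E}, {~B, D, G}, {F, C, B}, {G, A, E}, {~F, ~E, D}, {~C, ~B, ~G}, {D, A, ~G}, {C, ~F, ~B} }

Case A = 0:
Case B = 1:
The clause (F) is unit, so F = 1.
The clause (G) is unit, so G = 1.
The clause (C) is unit, so C = 1.
That conflicts with the unit clause (~C).
That branch fails; take B = 0 instead.
The clause (~E) is unit, so E = 0.
The clause (~G) is unit, so G = 0.
That conflicts with the unit clause (G).
Neither B = 1 nor B = 0 works.
That branch fails; take A = 1 instead.
Case B = 0:
The clause (~G) is unit, so G = 0.
The clause (E) is unit, so E = 1.
The clause (~C) is unit, so C = 0.
That conflicts with the unit clause (C).
That branch fails; take B = 1 instead.
The clause (~D) is unit, so D = 0.
The clause (~G) is unit, so G = 0.
That conflicts with the unit clause (G).
Neither B = 1 nor B = 0 works.
Neither A = 1 nor A = 0 works.
No assignment satisfies every clause.

No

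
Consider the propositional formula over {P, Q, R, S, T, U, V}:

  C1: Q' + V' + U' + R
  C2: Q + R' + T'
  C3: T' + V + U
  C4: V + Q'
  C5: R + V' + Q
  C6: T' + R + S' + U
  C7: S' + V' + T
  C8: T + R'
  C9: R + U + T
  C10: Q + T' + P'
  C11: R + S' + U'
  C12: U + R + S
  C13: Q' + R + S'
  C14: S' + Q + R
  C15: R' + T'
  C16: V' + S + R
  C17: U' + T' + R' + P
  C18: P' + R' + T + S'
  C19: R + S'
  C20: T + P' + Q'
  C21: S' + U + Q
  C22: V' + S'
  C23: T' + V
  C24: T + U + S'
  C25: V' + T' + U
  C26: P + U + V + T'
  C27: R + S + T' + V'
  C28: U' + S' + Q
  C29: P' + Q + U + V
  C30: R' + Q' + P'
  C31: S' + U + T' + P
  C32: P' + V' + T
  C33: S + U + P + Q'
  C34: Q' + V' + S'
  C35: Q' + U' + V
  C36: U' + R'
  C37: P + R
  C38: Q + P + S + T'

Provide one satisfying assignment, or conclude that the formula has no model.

Suppose V = 0.
(Q') alone gives Q = 0.
(T') alone gives T = 0.
(R') alone gives R = 0.
(U) alone gives U = 1.
(S') alone gives S = 0.
(P) alone gives P = 1.
This assignment satisfies each clause.

P ↦ 1,  Q ↦ 0,  R ↦ 0,  S ↦ 0,  T ↦ 0,  U ↦ 1,  V ↦ 0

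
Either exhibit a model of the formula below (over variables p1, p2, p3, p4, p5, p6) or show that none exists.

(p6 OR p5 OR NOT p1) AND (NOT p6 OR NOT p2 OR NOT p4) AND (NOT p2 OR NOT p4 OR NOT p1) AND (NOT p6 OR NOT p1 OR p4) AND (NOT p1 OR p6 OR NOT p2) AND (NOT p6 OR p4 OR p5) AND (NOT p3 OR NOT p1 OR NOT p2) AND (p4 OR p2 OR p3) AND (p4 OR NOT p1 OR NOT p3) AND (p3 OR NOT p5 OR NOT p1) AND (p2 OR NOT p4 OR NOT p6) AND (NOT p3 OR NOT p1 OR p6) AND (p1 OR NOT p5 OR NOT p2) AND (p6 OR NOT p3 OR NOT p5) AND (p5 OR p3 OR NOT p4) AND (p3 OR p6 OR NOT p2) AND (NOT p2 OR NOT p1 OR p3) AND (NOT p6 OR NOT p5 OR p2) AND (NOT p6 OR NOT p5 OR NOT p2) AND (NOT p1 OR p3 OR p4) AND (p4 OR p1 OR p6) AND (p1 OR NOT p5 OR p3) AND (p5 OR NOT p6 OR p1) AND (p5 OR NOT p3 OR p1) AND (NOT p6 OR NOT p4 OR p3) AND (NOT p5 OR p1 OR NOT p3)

Case p6 = true:
Case p2 = false:
The clause (NOT p4) is unit, so p4 = false.
The clause (NOT p1) is unit, so p1 = false.
The clause (p5) is unit, so p5 = true.
But (NOT p5) is also a unit clause — contradiction.
Undo p2 and try p2 = true.
The clause (NOT p4) is unit, so p4 = false.
The clause (NOT p1) is unit, so p1 = false.
The clause (p5) is unit, so p5 = true.
But (NOT p5) is also a unit clause — contradiction.
Both values of p2 lead to a conflict.
Undo p6 and try p6 = false.
Case p5 = true:
The clause (NOT p3) is unit, so p3 = false.
The clause (NOT p1) is unit, so p1 = false.
But (p1) is also a unit clause — contradiction.
Undo p5 and try p5 = false.
The clause (NOT p1) is unit, so p1 = false.
The clause (p4) is unit, so p4 = true.
The clause (p3) is unit, so p3 = true.
But (NOT p3) is also a unit clause — contradiction.
Both values of p5 lead to a conflict.
Both values of p6 lead to a conflict.

UNSATISFIABLE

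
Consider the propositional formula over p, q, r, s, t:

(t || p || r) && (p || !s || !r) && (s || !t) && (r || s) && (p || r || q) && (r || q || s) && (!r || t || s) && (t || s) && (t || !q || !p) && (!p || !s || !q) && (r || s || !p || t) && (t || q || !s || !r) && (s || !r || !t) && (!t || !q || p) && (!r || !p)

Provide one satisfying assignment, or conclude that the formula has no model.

Branch on s: set s = true.
Branch on p: set p = true.
The clause (!q) is unit, so q = false.
The clause (!r) is unit, so r = false.
Every clause is now satisfied; t is unconstrained.

p=true,  q=false,  r=false,  s=true,  t=false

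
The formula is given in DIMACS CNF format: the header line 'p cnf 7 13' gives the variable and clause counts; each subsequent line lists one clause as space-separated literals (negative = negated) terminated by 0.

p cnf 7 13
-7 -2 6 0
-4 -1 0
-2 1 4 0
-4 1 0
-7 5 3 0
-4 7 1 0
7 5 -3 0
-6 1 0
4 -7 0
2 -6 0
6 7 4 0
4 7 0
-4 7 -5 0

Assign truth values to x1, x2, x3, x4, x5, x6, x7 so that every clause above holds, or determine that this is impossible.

Case x4 = False:
Unit clause (¬x7) forces x7 = False.
Now (x7) is unsatisfied and unit — conflict.
So x4 must be the other value — set x4 = True.
Unit clause (¬x1) forces x1 = False.
Now (x1) is unsatisfied and unit — conflict.
Neither x4 = True nor x4 = False works.

UNSATISFIABLE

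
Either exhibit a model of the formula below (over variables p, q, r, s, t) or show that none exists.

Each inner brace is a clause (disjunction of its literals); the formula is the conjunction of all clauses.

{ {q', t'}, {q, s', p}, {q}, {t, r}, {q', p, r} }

The clause (q) is unit, so q = 1.
The clause (t') is unit, so t = 0.
The clause (r) is unit, so r = 1.
No clause remains; p, s are free.

p ↦ 1,  q ↦ 1,  r ↦ 1,  s ↦ 0,  t ↦ 0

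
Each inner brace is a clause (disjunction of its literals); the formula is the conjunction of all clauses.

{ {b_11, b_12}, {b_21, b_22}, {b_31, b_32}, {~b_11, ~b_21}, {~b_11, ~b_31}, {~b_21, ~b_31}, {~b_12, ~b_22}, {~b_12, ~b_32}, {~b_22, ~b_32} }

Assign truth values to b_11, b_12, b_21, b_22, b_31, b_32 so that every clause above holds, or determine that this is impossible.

Branch on b_11: set b_11 = 1.
(~b_21) alone gives b_21 = 0.
(b_22) alone gives b_22 = 1.
(~b_31) alone gives b_31 = 0.
(b_32) alone gives b_32 = 1.
That conflicts with the unit clause (~b_32).
Undo b_11 and try b_11 = 0.
(b_12) alone gives b_12 = 1.
(~b_22) alone gives b_22 = 0.
(b_21) alone gives b_21 = 1.
(~b_31) alone gives b_31 = 0.
(b_32) alone gives b_32 = 1.
That conflicts with the unit clause (~b_32).
Both values of b_11 lead to a conflict.

UNSATISFIABLE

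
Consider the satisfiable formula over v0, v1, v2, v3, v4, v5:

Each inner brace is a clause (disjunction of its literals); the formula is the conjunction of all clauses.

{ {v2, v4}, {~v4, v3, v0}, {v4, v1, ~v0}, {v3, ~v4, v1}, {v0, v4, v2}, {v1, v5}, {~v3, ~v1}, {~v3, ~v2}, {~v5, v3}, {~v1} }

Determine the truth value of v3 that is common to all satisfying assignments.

True

Suppose v3 = 0.
(~v5) alone gives v5 = 0.
(v1) alone gives v1 = 1.
But (~v1) is also a unit clause — contradiction.
So every satisfying assignment has v3 = True.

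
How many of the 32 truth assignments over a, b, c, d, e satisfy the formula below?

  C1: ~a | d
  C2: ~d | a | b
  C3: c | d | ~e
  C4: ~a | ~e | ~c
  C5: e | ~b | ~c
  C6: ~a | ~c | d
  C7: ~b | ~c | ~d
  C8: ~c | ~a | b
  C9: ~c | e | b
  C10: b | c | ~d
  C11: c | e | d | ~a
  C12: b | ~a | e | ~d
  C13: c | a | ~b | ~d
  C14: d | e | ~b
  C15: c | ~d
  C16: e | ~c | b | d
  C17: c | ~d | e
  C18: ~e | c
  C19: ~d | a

There are 2^5 = 32 truth assignments over (a, b, c, d, e).
Split on b. With b = 1, the clauses containing b are satisfied and ~b drops from the rest; 1 of the 2^4 = 16 assignments to the other variables satisfy what remains.
With b = 0, by the same count on the reduced clause set, 2 assignments work.
Total: 1 + 2 = 3.

3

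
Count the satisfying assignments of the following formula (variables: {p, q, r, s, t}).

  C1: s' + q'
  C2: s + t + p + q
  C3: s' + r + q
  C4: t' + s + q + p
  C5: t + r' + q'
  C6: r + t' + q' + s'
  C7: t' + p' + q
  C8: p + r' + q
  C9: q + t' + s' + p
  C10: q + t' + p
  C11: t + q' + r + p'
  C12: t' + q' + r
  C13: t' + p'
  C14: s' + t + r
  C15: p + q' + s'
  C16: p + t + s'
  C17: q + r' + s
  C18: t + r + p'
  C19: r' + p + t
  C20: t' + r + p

There are 2^5 = 32 truth assignments over (p, q, r, s, t).
Split on t. With t = 1, the clauses containing t are satisfied and t' drops from the rest; 1 of the 2^4 = 16 assignments to the other variables satisfy what remains.
With t = 0, by the same count on the reduced clause set, 2 assignments work.
(One model: p=F, q=T, r=F, s=F, t=F.)
Total: 1 + 2 = 3.

3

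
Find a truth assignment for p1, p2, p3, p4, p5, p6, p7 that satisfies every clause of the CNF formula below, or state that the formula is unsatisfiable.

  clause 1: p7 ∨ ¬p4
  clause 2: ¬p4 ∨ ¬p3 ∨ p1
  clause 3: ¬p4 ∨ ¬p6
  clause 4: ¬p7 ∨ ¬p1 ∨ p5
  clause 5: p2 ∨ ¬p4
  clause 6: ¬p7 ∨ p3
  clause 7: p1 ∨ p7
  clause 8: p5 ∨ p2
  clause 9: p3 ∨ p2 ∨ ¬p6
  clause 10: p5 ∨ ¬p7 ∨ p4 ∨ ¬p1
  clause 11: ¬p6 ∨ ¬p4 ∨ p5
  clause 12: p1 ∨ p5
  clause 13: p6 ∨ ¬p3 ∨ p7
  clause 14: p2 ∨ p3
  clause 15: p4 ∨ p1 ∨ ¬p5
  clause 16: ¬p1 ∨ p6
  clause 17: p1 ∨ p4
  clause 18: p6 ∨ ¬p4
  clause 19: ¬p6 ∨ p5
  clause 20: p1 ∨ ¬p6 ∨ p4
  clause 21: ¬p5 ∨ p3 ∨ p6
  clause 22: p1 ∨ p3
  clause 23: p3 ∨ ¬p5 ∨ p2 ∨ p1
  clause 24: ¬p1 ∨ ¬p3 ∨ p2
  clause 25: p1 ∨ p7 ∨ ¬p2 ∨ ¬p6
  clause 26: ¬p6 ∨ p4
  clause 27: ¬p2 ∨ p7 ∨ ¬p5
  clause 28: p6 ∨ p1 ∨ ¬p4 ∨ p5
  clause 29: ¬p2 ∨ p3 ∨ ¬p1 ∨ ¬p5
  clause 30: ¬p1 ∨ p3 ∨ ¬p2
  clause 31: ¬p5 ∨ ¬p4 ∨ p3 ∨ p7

UNSATISFIABLE

Suppose p7 = True.
From the singleton clause (p3), p3 = True.
Suppose p4 = False.
From the singleton clause (p1), p1 = True.
From the singleton clause (p5), p5 = True.
From the singleton clause (p6), p6 = True.
Now (¬p6) is unsatisfied and unit — conflict.
So p4 must be the other value — set p4 = True.
From the singleton clause (p1), p1 = True.
From the singleton clause (¬p6), p6 = False.
Now (p6) is unsatisfied and unit — conflict.
Either choice for p4 ends in contradiction.
So p7 must be the other value — set p7 = False.
From the singleton clause (¬p4), p4 = False.
From the singleton clause (p1), p1 = True.
From the singleton clause (p6), p6 = True.
Now (¬p6) is unsatisfied and unit — conflict.
Either choice for p7 ends in contradiction.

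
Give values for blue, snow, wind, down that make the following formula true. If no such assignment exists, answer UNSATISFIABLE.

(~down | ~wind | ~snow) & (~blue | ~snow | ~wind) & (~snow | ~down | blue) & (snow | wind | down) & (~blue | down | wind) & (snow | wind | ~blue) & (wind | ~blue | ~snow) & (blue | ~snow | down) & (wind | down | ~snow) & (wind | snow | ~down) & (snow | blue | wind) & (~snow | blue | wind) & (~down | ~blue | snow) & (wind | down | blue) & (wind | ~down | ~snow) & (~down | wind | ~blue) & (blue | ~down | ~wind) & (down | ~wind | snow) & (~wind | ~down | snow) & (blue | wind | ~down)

Suppose down = 0.
Suppose snow = 1.
Unit clause (blue) forces blue = 1.
Unit clause (~wind) forces wind = 0.
But (wind) is also a unit clause — contradiction.
Backtrack on snow: now try snow = 0.
Unit clause (wind) forces wind = 1.
But (~wind) is also a unit clause — contradiction.
Both values of snow lead to a conflict.
Backtrack on down: now try down = 1.
Suppose wind = 0.
Unit clause (snow) forces snow = 1.
But (~snow) is also a unit clause — contradiction.
Backtrack on wind: now try wind = 1.
Unit clause (~snow) forces snow = 0.
But (snow) is also a unit clause — contradiction.
Both values of wind lead to a conflict.
Both values of down lead to a conflict.

UNSATISFIABLE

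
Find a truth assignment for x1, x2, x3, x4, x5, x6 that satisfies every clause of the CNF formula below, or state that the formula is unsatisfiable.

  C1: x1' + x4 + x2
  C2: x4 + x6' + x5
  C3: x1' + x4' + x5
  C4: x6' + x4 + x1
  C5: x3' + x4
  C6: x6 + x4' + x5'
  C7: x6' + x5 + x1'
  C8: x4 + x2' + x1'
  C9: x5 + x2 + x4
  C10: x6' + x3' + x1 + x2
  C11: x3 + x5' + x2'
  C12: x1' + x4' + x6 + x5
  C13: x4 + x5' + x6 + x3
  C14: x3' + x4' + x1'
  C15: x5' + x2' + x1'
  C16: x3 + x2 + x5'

x1=0,  x2=1,  x3=1,  x4=1,  x5=1,  x6=1

Case x3 = 1:
The clause (x4) is unit, so x4 = 1.
The clause (x1') is unit, so x1 = 0.
Case x6 = 1:
The clause (x2) is unit, so x2 = 1.
No clause remains; x5 is free.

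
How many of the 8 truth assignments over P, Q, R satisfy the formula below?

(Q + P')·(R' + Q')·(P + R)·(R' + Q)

1

There are 2^3 = 8 truth assignments over (P, Q, R).
Check each against the 4 clauses (columns in the order P, Q, R):
  F F F  ✗ fails (P + R)
  F F T  ✗ fails (R' + Q)
  F T F  ✗ fails (P + R)
  F T T  ✗ fails (R' + Q')
  T F F  ✗ fails (Q + P')
  T F T  ✗ fails (Q + P')
  T T F  ✓ satisfies all
  T T T  ✗ fails (R' + Q')
1 of the 8 rows is a model.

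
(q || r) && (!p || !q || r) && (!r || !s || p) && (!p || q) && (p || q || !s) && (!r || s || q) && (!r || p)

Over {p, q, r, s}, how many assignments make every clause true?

4

There are 2^4 = 16 truth assignments over (p, q, r, s).
Split on s. With s = true, the clauses containing s are satisfied and !s drops from the rest; 2 of the 2^3 = 8 assignments to the other variables satisfy what remains.
With s = false, by the same count on the reduced clause set, 2 assignments work.
(One model: p=F, q=T, r=F, s=F.)
Total: 2 + 2 = 4.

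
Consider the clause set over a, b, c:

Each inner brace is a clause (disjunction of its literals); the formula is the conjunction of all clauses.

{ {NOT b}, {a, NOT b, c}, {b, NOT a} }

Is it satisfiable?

Satisfiable

The clause (NOT b) is unit, so b = false.
The clause (NOT a) is unit, so a = false.
No clause remains; c is free.
A satisfying assignment: a ↦ false,  b ↦ false,  c ↦ true.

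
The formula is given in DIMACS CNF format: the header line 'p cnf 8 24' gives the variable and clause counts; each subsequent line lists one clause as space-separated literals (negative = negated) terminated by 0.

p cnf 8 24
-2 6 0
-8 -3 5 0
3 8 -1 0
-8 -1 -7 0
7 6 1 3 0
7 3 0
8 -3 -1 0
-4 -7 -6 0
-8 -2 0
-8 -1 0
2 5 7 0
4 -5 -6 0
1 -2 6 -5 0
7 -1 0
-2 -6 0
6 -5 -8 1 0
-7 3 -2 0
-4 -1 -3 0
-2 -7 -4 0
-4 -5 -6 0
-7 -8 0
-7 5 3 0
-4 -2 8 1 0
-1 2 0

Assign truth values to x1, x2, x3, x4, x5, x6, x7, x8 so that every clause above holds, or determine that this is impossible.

x1: False,  x2: False,  x3: True,  x4: False,  x5: True,  x6: False,  x7: False,  x8: False

Suppose x2 = False.
Unit clause (¬x1) forces x1 = False.
Suppose x7 = False.
Unit clause (x3) forces x3 = True.
Unit clause (x5) forces x5 = True.
Suppose x4 = False.
Unit clause (¬x6) forces x6 = False.
Unit clause (¬x8) forces x8 = False.
This assignment satisfies each clause.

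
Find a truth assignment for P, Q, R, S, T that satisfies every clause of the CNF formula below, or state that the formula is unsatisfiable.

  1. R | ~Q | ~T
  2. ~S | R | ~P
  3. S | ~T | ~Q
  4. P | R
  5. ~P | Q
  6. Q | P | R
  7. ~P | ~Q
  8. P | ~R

Try P = 1.
The clause (Q) is unit, so Q = 1.
Now (~Q) is unsatisfied and unit — conflict.
Backtrack on P: now try P = 0.
The clause (R) is unit, so R = 1.
Now (~R) is unsatisfied and unit — conflict.
Both values of P lead to a conflict.

UNSATISFIABLE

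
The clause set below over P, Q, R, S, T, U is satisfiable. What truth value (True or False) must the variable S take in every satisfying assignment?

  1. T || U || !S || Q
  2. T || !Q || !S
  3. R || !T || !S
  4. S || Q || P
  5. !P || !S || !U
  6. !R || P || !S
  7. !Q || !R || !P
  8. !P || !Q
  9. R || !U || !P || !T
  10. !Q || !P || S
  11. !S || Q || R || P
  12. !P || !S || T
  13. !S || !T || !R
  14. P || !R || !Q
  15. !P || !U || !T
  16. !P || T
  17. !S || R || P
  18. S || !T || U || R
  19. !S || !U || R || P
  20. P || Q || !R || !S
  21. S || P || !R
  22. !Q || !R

False

Suppose S = true.
Branch on T: set T = true.
From the singleton clause (R), R = true.
That conflicts with the unit clause (!R).
Backtrack on T: now try T = false.
From the singleton clause (!Q), Q = false.
From the singleton clause (U), U = true.
From the singleton clause (!P), P = false.
From the singleton clause (!R), R = false.
That conflicts with the unit clause (R).
Neither T = true nor T = false works.
So every satisfying assignment has S = False.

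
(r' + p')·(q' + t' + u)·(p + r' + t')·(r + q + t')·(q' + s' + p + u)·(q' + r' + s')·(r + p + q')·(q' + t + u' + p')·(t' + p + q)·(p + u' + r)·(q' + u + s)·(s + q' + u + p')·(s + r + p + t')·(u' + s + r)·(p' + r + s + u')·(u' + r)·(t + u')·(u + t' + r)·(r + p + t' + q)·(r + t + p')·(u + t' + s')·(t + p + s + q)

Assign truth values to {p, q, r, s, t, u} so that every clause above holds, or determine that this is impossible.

p: 0,  q: 0,  r: 1,  s: 1,  t: 0,  u: 0

Try r = 1.
From the singleton clause (p'), p = 0.
From the singleton clause (t'), t = 0.
From the singleton clause (u'), u = 0.
Try q = 0.
From the singleton clause (s), s = 1.
All clauses are satisfied.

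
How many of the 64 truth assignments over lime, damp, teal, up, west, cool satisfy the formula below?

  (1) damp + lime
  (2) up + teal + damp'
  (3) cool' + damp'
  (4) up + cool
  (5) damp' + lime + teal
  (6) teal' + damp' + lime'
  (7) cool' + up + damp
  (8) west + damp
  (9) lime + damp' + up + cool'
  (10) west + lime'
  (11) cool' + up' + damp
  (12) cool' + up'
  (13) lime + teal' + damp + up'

5

There are 2^6 = 64 truth assignments over (lime, damp, teal, up, west, cool).
Split on cool. With cool = 1, the clauses containing cool are satisfied and cool' drops from the rest; 0 of the 2^5 = 32 assignments to the other variables satisfy what remains.
With cool = 0, by the same count on the reduced clause set, 5 assignments work.
Total: 0 + 5 = 5.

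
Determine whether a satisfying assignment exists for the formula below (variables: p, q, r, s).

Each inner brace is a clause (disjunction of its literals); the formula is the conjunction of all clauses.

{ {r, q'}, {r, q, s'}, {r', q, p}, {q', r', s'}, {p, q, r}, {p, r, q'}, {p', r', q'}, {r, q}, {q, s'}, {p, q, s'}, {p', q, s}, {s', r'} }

Suppose r = 1.
Unit clause (s') forces s = 0.
Suppose q = 1.
Unit clause (p') forces p = 0.
Every clause now holds.
A satisfying assignment: p=0; q=1; r=1; s=0.

Satisfiable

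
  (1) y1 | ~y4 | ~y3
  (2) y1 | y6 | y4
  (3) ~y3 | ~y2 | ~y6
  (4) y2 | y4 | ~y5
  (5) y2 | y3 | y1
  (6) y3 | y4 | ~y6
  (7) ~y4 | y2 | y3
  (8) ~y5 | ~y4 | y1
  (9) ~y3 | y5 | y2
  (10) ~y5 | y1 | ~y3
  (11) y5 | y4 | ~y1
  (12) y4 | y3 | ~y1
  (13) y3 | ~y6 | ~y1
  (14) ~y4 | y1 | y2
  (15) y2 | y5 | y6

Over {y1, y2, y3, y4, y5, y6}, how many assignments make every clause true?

9

There are 2^6 = 64 truth assignments over (y1, y2, y3, y4, y5, y6).
Split on y6. With y6 = 1, the clauses containing y6 are satisfied and ~y6 drops from the rest; 2 of the 2^5 = 32 assignments to the other variables satisfy what remains.
With y6 = 0, by the same count on the reduced clause set, 7 assignments work.
Total: 2 + 7 = 9.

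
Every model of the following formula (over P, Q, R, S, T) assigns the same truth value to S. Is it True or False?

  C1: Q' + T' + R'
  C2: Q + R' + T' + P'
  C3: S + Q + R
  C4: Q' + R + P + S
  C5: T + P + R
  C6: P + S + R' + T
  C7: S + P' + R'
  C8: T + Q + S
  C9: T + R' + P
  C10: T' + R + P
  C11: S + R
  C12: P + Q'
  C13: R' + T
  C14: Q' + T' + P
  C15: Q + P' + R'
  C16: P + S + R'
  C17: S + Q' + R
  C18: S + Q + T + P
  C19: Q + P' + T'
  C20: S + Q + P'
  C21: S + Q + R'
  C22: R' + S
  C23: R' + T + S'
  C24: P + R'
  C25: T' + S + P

True

Suppose S = 0.
The clause (R) is unit, so R = 1.
Now (R') is unsatisfied and unit — conflict.
So every satisfying assignment has S = True.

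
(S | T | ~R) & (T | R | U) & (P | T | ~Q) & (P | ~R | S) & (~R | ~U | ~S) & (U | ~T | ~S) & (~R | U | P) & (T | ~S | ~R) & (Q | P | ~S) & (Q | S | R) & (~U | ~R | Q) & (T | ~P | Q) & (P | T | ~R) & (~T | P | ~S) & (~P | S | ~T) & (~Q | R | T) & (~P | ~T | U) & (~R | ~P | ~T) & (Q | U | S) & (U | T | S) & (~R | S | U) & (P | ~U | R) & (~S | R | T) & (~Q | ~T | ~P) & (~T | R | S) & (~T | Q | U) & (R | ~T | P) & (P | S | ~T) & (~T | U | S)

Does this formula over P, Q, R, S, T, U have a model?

Case S = 1:
Case R = 0:
The clause (T) is unit, so T = 1.
The clause (U) is unit, so U = 1.
The clause (P) is unit, so P = 1.
The clause (~Q) is unit, so Q = 0.
This assignment satisfies each clause.
A satisfying assignment: P=1, Q=0, R=0, S=1, T=1, U=1.

Yes, satisfiable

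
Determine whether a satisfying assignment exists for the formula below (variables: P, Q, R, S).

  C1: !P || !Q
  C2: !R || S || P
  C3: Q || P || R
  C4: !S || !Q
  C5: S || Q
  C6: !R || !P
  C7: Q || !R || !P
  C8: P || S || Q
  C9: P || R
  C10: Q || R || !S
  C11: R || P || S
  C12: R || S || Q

Yes

Suppose P = false.
(R) alone gives R = true.
(S) alone gives S = true.
(!Q) alone gives Q = false.
This assignment satisfies each clause.
A satisfying assignment: P ↦ false,  Q ↦ false,  R ↦ true,  S ↦ true.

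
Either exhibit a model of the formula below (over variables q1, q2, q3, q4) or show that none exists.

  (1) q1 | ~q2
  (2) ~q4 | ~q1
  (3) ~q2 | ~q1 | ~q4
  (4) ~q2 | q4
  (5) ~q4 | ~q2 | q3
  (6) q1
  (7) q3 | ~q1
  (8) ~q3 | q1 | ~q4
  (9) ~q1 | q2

UNSATISFIABLE

From the singleton clause (q1), q1 = 1.
From the singleton clause (~q4), q4 = 0.
From the singleton clause (~q2), q2 = 0.
But (q2) is also a unit clause — contradiction.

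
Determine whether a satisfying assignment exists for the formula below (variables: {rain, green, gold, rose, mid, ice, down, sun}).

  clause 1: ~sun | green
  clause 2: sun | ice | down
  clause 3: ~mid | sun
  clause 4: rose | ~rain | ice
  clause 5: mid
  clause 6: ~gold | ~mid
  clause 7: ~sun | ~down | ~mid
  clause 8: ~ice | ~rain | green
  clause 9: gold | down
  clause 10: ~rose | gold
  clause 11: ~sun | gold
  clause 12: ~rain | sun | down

From the singleton clause (mid), mid = 1.
From the singleton clause (sun), sun = 1.
From the singleton clause (green), green = 1.
From the singleton clause (~gold), gold = 0.
That conflicts with the unit clause (gold).
No assignment satisfies every clause.

No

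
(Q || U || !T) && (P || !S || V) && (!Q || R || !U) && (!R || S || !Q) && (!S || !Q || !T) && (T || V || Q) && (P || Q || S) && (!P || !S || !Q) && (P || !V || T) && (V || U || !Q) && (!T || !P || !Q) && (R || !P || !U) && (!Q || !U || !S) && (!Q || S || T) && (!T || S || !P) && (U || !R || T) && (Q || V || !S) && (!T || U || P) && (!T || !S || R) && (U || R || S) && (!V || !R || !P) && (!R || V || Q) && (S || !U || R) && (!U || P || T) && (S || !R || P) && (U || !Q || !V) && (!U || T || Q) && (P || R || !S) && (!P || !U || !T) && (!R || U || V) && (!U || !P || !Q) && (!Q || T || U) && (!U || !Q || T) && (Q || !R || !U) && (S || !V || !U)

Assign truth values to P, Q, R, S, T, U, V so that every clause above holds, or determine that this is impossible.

Case Q = false:
Case U = false:
From the singleton clause (!T), T = false.
From the singleton clause (V), V = true.
From the singleton clause (P), P = true.
From the singleton clause (!R), R = false.
From the singleton clause (S), S = true.
Every clause now holds.

P=true, Q=false, R=false, S=true, T=false, U=false, V=true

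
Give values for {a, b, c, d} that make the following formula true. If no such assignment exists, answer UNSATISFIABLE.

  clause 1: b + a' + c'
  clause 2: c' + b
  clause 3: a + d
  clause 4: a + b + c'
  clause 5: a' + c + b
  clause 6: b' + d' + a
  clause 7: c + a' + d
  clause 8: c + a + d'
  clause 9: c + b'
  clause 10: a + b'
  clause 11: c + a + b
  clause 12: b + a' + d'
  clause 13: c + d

Try c = 1.
Unit clause (b) forces b = 1.
Unit clause (a) forces a = 1.
All clauses hold; d can take either value.

a: 1; b: 1; c: 1; d: 1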